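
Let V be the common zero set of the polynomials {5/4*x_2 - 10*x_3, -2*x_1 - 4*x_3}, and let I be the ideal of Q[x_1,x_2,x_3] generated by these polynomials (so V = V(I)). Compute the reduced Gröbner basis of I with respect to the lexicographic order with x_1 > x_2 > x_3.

f_1 = 5/4*x_2 - 10*x_3, LT = x_2.
f_2 = -2*x_1 - 4*x_3, LT = x_1.

The S-polynomials (S(f_1,f_2)) all reduce to 0 modulo the current basis, so we have a Gröbner basis.

G = {x_1 + 2*x_3, x_2 - 8*x_3}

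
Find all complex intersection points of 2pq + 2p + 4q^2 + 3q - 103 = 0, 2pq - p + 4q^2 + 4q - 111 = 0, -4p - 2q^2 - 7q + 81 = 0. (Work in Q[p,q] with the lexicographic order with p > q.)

{(-1, 5)}

Compute a lex Gröbner basis by Buchberger's algorithm.
f_1 = 2pq + 2p + 4q^2 + 3q - 103, LT = pq.
f_2 = 2pq - p + 4q^2 + 4q - 111, LT = pq.
f_3 = -4p - 2q^2 - 7q + 81, LT = p.

S(f_1,f_2): lcm = pq. S = 3/2p - 1/2q + 4.
  leading term p: subtract (-3/8)·f_3 from 3/2p - 1/2q + 4 → -3/4q^2 - 25/8q + 275/8
  leading term q^2: no divisor's leading term divides it; move -3/4q^2 to the remainder.
  leading term q: no divisor's leading term divides it; move -25/8q to the remainder.
  leading term 1: no divisor's leading term divides it; move 275/8 to the remainder.
  remainder -3/4q^2 - 25/8q + 275/8 ≠ 0; add h_4 = -3/4q^2 - 25/8q + 275/8 to the basis.

S(f_1,f_3): lcm = pq. S = p - 1/2q^3 + 1/4q^2 + 87/4q - 103/2.
  leading term p: subtract (-1/4)·f_3 from p - 1/2q^3 + 1/4q^2 + 87/4q - 103/2 → -1/2q^3 - 1/4q^2 + 20q - 125/4
  leading term q^3: subtract (2/3q)·h_4 from -1/2q^3 - 1/4q^2 + 20q - 125/4 → 11/6q^2 - 35/12q - 125/4
  leading term q^2: subtract (-22/9)·h_4 from 11/6q^2 - 35/12q - 125/4 → -95/9q + 475/9
  leading term q: no divisor's leading term divides it; move -95/9q to the remainder.
  leading term 1: no divisor's leading term divides it; move 475/9 to the remainder.
  remainder -95/9q + 475/9 ≠ 0; add h_5 = -95/9q + 475/9 to the basis.

The other S-polynomials (S(f_2,f_3), S(f_1,h_4), S(f_2,h_4), S(f_3,h_4), S(f_1,h_5), S(f_2,h_5), S(f_3,h_5), S(h_4,h_5)) all reduce to 0 modulo the current basis, so we have a Gröbner basis.
Inter-reduce: drop elements whose leading term is divisible by another's, tail-reduce, and make monic.
Reduced Gröbner basis: {p + 1, q - 5}.

The lex basis is triangular: the last element involves only q. Solving q - 5 = 0 gives q ∈ {5}; substituting each value into the earlier elements determines the remaining variables.
  q = 5: the earlier basis element becomes p + 1 = 0, giving p = -1 — point (-1, 5).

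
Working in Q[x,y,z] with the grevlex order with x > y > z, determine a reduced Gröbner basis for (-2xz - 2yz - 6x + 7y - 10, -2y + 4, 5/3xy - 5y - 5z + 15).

f_1 = -2xz - 2yz - 6x + 7y - 10, LT = xz.
f_2 = -2y + 4, LT = y.
f_3 = 5/3xy - 5y - 5z + 15, LT = xy.

S(f_1,f_3): lcm = xyz. S = y^2z + 3xy - 7/2y^2 + 3yz + 3z^2 + 5y - 9z.
  leading term y^2z: subtract (-1/2yz)·f_2 from y^2z + 3xy - 7/2y^2 + 3yz + 3z^2 + 5y - 9z → 3xy - 7/2y^2 + 5yz + 3z^2 + 5y - 9z
  leading term xy: subtract (-3/2x)·f_2 from 3xy - 7/2y^2 + 5yz + 3z^2 + 5y - 9z → -7/2y^2 + 5yz + 3z^2 + 6x + 5y - 9z
  leading term y^2: subtract (7/4y)·f_2 from -7/2y^2 + 5yz + 3z^2 + 6x + 5y - 9z → 5yz + 3z^2 + 6x - 2y - 9z
  leading term yz: subtract (-5/2z)·f_2 from 5yz + 3z^2 + 6x - 2y - 9z → 3z^2 + 6x - 2y + z
  leading term z^2: no divisor's leading term divides it; move 3z^2 to the remainder.
  leading term x: no divisor's leading term divides it; move 6x to the remainder.
  leading term y: subtract (1)·f_2 from -2y + z → z - 4
  leading term z: no divisor's leading term divides it; move z to the remainder.
  leading term 1: no divisor's leading term divides it; move -4 to the remainder.
  remainder 3z^2 + 6x + z - 4 ≠ 0; add g_4 = 3z^2 + 6x + z - 4 to the basis.

S(f_2,f_3): lcm = xy. S = -2x + 3y + 3z - 9.
  leading term x: no divisor's leading term divides it; move -2x to the remainder.
  leading term y: subtract (-3/2)·f_2 from 3y + 3z - 9 → 3z - 3
  leading term z: no divisor's leading term divides it; move 3z to the remainder.
  leading term 1: no divisor's leading term divides it; move -3 to the remainder.
  remainder -2x + 3z - 3 ≠ 0; add g_5 = -2x + 3z - 3 to the basis.

The other S-polynomials (S(f_1,f_2), S(f_1,g_4), S(f_2,g_4), S(f_3,g_4), S(f_1,g_5), S(f_2,g_5), S(f_3,g_5), S(g_4,g_5)) all reduce to 0 modulo the current basis, so we have a Gröbner basis.
Inter-reduce: drop elements whose leading term is divisible by another's, tail-reduce, and make monic.

G = {z^2 + 10/3z - 13/3, x - 3/2z + 3/2, y - 2}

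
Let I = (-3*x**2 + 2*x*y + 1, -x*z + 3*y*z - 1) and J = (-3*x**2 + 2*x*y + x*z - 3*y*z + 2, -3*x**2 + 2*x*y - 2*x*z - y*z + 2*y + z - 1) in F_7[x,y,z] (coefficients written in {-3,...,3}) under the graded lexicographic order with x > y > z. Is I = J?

No, the ideals differ.

Two ideals are equal iff their reduced Gröbner bases coincide (the reduced basis is unique for a fixed ordering).
Buchberger on the first generating set:
f_1 = -3*x**2 + 2*x*y + 1, LT = x**2.
f_2 = -x*z + 3*y*z - 1, LT = x*z.

S(f_1,f_2): lcm = x**2*z. S = -x + 2*z.
  reduce S modulo (f_1, f_2):
  remainder -x + 2*z ≠ 0; add g_3 = -x + 2*z to the basis.

S(f_2,g_3): lcm = x*z. S = -3*y*z + 2*z**2 + 1.
  reduce S modulo (f_1, f_2, g_3):
  remainder -3*y*z + 2*z**2 + 1 ≠ 0; add g_4 = -3*y*z + 2*z**2 + 1 to the basis.

The other S-polynomials (S(f_1,g_3), S(f_1,g_4), S(f_2,g_4), S(g_3,g_4)) all reduce to 0 modulo the current basis, so we have a Gröbner basis.
Inter-reduce: drop elements whose leading term is divisible by another's, tail-reduce, and make monic.
Reduced Gröbner basis: {y*z - 3*z**2 + 2, x - 2*z}.

Buchberger on the second generating set:
h_1 = -3*x**2 + 2*x*y + x*z - 3*y*z + 2, LT = x**2.
h_2 = -3*x**2 + 2*x*y - 2*x*z - y*z + 2*y + z - 1, LT = x**2.

S(h_1,h_2): lcm = x**2. S = -x*z + 3*y*z + 3*y - 2*z - 1.
  reduce S modulo (h_1, h_2):
  remainder -x*z + 3*y*z + 3*y - 2*z - 1 ≠ 0; add k_3 = -x*z + 3*y*z + 3*y - 2*z - 1 to the basis.

S(h_1,k_3): lcm = x**2*z. S = 2*x*z**2 + y*z**2 + 3*x*y - 2*x*z - x - 3*z.
  reduce S modulo (h_1, h_2, k_3):
  remainder 3*x*y + 3*z**2 - x + y - z + 2 ≠ 0; add k_4 = 3*x*y + 3*z**2 - x + y - z + 2 to the basis.

S(k_3,k_4): lcm = x*y*z. S = -3*y**2*z - z**3 - 2*x*z - 3*y**2 - 3*y*z - 2*z**2 + y - 3*z.
  reduce S modulo (h_1, h_2, k_3, k_4):
  remainder -3*y**2*z - z**3 - 3*y**2 - 2*y*z - 2*z**2 + 2*y + z + 2 ≠ 0; add k_5 = -3*y**2*z - z**3 - 3*y**2 - 2*y*z - 2*z**2 + 2*y + z + 2 to the basis.

The other S-polynomials (S(h_2,k_3), S(h_1,k_4), S(h_2,k_4), S(h_1,k_5), S(h_2,k_5), S(k_3,k_5), S(k_4,k_5)) all reduce to 0 modulo the current basis, so we have a Gröbner basis.
Inter-reduce: drop elements whose leading term is divisible by another's, tail-reduce, and make monic.
Reduced Gröbner basis: {y**2*z - 2*z**3 + y**2 + 3*y*z + 3*z**2 - 3*y + 2*z - 3, x**2 + 3*z**2 - x + 2*z - 3, x*y + z**2 + 2*x - 2*y + 2*z + 3, x*z - 3*y*z - 3*y + 2*z + 1}.

Since the reduced bases disagree, the two ideals are not the same.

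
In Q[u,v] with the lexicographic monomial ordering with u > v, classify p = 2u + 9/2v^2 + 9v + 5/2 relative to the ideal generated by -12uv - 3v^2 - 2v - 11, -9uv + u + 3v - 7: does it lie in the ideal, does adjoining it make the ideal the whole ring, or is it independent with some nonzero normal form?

2u + 9/2v^2 + 9v + 5/2 lies in I (it reduces to 0).

First compute the reduced Gröbner basis of I by Buchberger's algorithm.
f_1 = -12uv - 3v^2 - 2v - 11, LT = uv.
f_2 = -9uv + u + 3v - 7, LT = uv.

S(f_1,f_2): lcm = uv. S = 1/9u + 1/4v^2 + 1/2v + 5/36.
  reduce S modulo (f_1, f_2):
  remainder 1/9u + 1/4v^2 + 1/2v + 5/36 ≠ 0; add h_3 = 1/9u + 1/4v^2 + 1/2v + 5/36 to the basis.

S(f_1,h_3): lcm = uv. S = -9/4v^3 - 17/4v^2 - 13/12v + 11/12.
  reduce S modulo (f_1, f_2, h_3):
  remainder -9/4v^3 - 17/4v^2 - 13/12v + 11/12 ≠ 0; add h_4 = -9/4v^3 - 17/4v^2 - 13/12v + 11/12 to the basis.

The other S-polynomials (S(f_2,h_3), S(f_1,h_4), S(f_2,h_4), S(h_3,h_4)) all reduce to 0 modulo the current basis, so we have a Gröbner basis.
Inter-reduce: drop elements whose leading term is divisible by another's, tail-reduce, and make monic.
Reduced Gröbner basis: {u + 9/4v^2 + 9/2v + 5/4, v^3 + 17/9v^2 + 13/27v - 11/27}.
Label its elements g_1 = u + 9/4v^2 + 9/2v + 5/4, g_2 = v^3 + 17/9v^2 + 13/27v - 11/27.

Reduce p = 2u + 9/2v^2 + 9v + 5/2 modulo G:
  leading term u: subtract (2)·g_1 from 2u + 9/2v^2 + 9v + 5/2 → 0
  normal form = 0.
Since the normal form is 0, p ∈ I.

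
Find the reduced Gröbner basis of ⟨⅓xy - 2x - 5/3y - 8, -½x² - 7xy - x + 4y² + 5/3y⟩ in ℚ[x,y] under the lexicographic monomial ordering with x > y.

f_1 = ⅓xy - 2x - 5/3y - 8, LT = xy.
f_2 = -½x² - 7xy - x + 4y² + 5/3y, LT = x².

S(f_1,f_2): lcm = x²y. S = -6x² - 14xy² - 7xy - 24x + 8y³ + 10/3y².
  leading term x²: subtract (12)·f_2 from -6x² - 14xy² - 7xy - 24x + 8y³ + 10/3y² → -14xy² + 77xy - 12x + 8y³ - 134/3y² - 20y
  leading term xy²: subtract (-42y)·f_1 from -14xy² + 77xy - 12x + 8y³ - 134/3y² - 20y → -7xy - 12x + 8y³ - 344/3y² - 356y
  leading term xy: subtract (-21)·f_1 from -7xy - 12x + 8y³ - 344/3y² - 356y → -54x + 8y³ - 344/3y² - 391y - 168
  leading term x: no divisor's leading term divides it; move -54x to the remainder.
  leading term y³: no divisor's leading term divides it; move 8y³ to the remainder.
  leading term y²: no divisor's leading term divides it; move -344/3y² to the remainder.
  leading term y: no divisor's leading term divides it; move -391y to the remainder.
  leading term 1: no divisor's leading term divides it; move -168 to the remainder.
  remainder -54x + 8y³ - 344/3y² - 391y - 168 ≠ 0; add g_3 = -54x + 8y³ - 344/3y² - 391y - 168 to the basis.

S(f_1,g_3): lcm = xy. S = -6x + 4/27y⁴ - 172/81y³ - 391/54y² - 73/9y - 24.
  leading term x: subtract (1/9)·g_3 from -6x + 4/27y⁴ - 172/81y³ - 391/54y² - 73/9y - 24 → 4/27y⁴ - 244/81y³ + 11/2y² + 106/3y - 16/3
  leading term y⁴: no divisor's leading term divides it; move 4/27y⁴ to the remainder.
  leading term y³: no divisor's leading term divides it; move -244/81y³ to the remainder.
  leading term y²: no divisor's leading term divides it; move 11/2y² to the remainder.
  leading term y: no divisor's leading term divides it; move 106/3y to the remainder.
  leading term 1: no divisor's leading term divides it; move -16/3 to the remainder.
  remainder 4/27y⁴ - 244/81y³ + 11/2y² + 106/3y - 16/3 ≠ 0; add g_4 = 4/27y⁴ - 244/81y³ + 11/2y² + 106/3y - 16/3 to the basis.

The other S-polynomials (S(f_2,g_3), S(f_1,g_4), S(f_2,g_4), S(g_3,g_4)) all reduce to 0 modulo the current basis, so we have a Gröbner basis.
Inter-reduce: drop elements whose leading term is divisible by another's, tail-reduce, and make monic.

G = {x - 4/27y³ + 172/81y² + 391/54y + 28/9, y⁴ - 61/3y³ + 297/8y² + 477/2y - 36}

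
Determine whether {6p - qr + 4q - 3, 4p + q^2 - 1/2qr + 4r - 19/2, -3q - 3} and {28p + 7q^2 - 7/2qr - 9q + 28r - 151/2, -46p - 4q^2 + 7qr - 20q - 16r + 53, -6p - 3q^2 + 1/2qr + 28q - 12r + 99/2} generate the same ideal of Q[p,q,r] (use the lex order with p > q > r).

Yes, the ideals are equal.

Two ideals are equal iff their reduced Gröbner bases coincide (the reduced basis is unique for a fixed ordering).
Buchberger on the first generating set:
f_1 = 6p - qr + 4q - 3, LT = p.
f_2 = 4p + q^2 - 1/2qr + 4r - 19/2, LT = p.
f_3 = -3q - 3, LT = q.

S(f_1,f_2): lcm = p. S = -1/4q^2 - 1/24qr + 2/3q - r + 15/8.
  leading term q^2: subtract (1/12q)·f_3 from -1/4q^2 - 1/24qr + 2/3q - r + 15/8 → -1/24qr + 11/12q - r + 15/8
  leading term qr: subtract (1/72r)·f_3 from -1/24qr + 11/12q - r + 15/8 → 11/12q - 23/24r + 15/8
  leading term q: subtract (-11/36)·f_3 from 11/12q - 23/24r + 15/8 → -23/24r + 23/24
  leading term r: no divisor's leading term divides it; move -23/24r to the remainder.
  leading term 1: no divisor's leading term divides it; move 23/24 to the remainder.
  remainder -23/24r + 23/24 ≠ 0; add g_4 = -23/24r + 23/24 to the basis.

The other S-polynomials (S(f_1,f_3), S(f_2,f_3), S(f_1,g_4), S(f_2,g_4), S(f_3,g_4)) all reduce to 0 modulo the current basis, so we have a Gröbner basis.
Inter-reduce: drop elements whose leading term is divisible by another's, tail-reduce, and make monic.
Reduced Gröbner basis: {p - 1, q + 1, r - 1}.

Buchberger on the second generating set:
h_1 = 28p + 7q^2 - 7/2qr - 9q + 28r - 151/2, LT = p.
h_2 = -46p - 4q^2 + 7qr - 20q - 16r + 53, LT = p.
h_3 = -6p - 3q^2 + 1/2qr + 28q - 12r + 99/2, LT = p.

S(h_1,h_2): lcm = p. S = 15/92q^2 + 5/184qr - 487/644q + 15/23r - 1989/1288.
  leading term q^2: no divisor's leading term divides it; move 15/92q^2 to the remainder.
  leading term qr: no divisor's leading term divides it; move 5/184qr to the remainder.
  leading term q: no divisor's leading term divides it; move -487/644q to the remainder.
  leading term r: no divisor's leading term divides it; move 15/23r to the remainder.
  leading term 1: no divisor's leading term divides it; move -1989/1288 to the remainder.
  remainder 15/92q^2 + 5/184qr - 487/644q + 15/23r - 1989/1288 ≠ 0; add k_4 = 15/92q^2 + 5/184qr - 487/644q + 15/23r - 1989/1288 to the basis.

S(h_1,h_3): lcm = p. S = -1/4q^2 - 1/24qr + 365/84q - r + 311/56.
  leading term q^2: subtract (-23/15)·k_4 from -1/4q^2 - 1/24qr + 365/84q - r + 311/56 → 223/70q + 223/70
  leading term q: no divisor's leading term divides it; move 223/70q to the remainder.
  leading term 1: no divisor's leading term divides it; move 223/70 to the remainder.
  remainder 223/70q + 223/70 ≠ 0; add k_5 = 223/70q + 223/70 to the basis.

S(k_4,k_5): lcm = q^2. S = 1/6qr - 592/105q + 4r - 663/70.
  leading term qr: subtract (35/669r)·k_5 from 1/6qr - 592/105q + 4r - 663/70 → -592/105q + 23/6r - 663/70
  leading term q: subtract (-1184/669)·k_5 from -592/105q + 23/6r - 663/70 → 23/6r - 23/6
  leading term r: no divisor's leading term divides it; move 23/6r to the remainder.
  leading term 1: no divisor's leading term divides it; move -23/6 to the remainder.
  remainder 23/6r - 23/6 ≠ 0; add k_6 = 23/6r - 23/6 to the basis.

The other S-polynomials (S(h_2,h_3), S(h_1,k_4), S(h_2,k_4), S(h_3,k_4), S(h_1,k_5), S(h_2,k_5), S(h_3,k_5), S(h_1,k_6), S(h_2,k_6), S(h_3,k_6), S(k_4,k_6), S(k_5,k_6)) all reduce to 0 modulo the current basis, so we have a Gröbner basis.
Inter-reduce: drop elements whose leading term is divisible by another's, tail-reduce, and make monic.
Reduced Gröbner basis: {p - 1, q + 1, r - 1}.

Same reduced basis, so the two generating sets span the same ideal.
The same test decides containment: I ⊆ J iff every generator of I reduces to 0 modulo a Gröbner basis of J.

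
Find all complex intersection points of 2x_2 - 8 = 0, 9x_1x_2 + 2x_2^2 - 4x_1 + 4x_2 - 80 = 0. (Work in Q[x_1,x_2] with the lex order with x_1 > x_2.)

Compute a lex Gröbner basis by Buchberger's algorithm.
f_1 = 2x_2 - 8, LT = x_2.
f_2 = 9x_1x_2 - 4x_1 + 2x_2^2 + 4x_2 - 80, LT = x_1x_2.

S(f_1,f_2): lcm = x_1x_2. S = -32/9x_1 - 2/9x_2^2 - 4/9x_2 + 80/9.
  reduce S modulo (f_1, f_2):
  remainder -32/9x_1 + 32/9 ≠ 0; add h_3 = -32/9x_1 + 32/9 to the basis.

The other S-polynomials (S(f_1,h_3), S(f_2,h_3)) all reduce to 0 modulo the current basis, so we have a Gröbner basis.
Inter-reduce: drop elements whose leading term is divisible by another's, tail-reduce, and make monic.
Reduced Gröbner basis: {x_1 - 1, x_2 - 4}.

Since the basis is lex-ordered, x_2 - 4 is univariate in x_2. Its roots are {4}. Back-substituting each root into the other basis elements fixes the other coordinates.
  x_2 = 4: the earlier basis element becomes x_1 - 1 = 0, giving x_1 = 1 — point (1, 4).

{(1, 4)}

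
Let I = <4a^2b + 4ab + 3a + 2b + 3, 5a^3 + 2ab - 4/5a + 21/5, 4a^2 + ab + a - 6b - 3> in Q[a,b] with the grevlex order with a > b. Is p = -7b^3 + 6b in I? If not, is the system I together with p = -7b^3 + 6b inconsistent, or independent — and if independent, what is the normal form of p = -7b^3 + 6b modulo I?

First compute the reduced Gröbner basis of I by Buchberger's algorithm.
f_1 = 4a^2b + 4ab + 3a + 2b + 3, LT = a^2b.
f_2 = 5a^3 + 2ab - 4/5a + 21/5, LT = a^3.
f_3 = 4a^2 + ab + a - 6b - 3, LT = a^2.

S(f_1,f_2): lcm = a^3b. S = a^2b - 2/5ab^2 + 3/4a^2 + 33/50ab + 3/4a - 21/25b.
  leading term a^2b: subtract (1/4)·f_1 from a^2b - 2/5ab^2 + 3/4a^2 + 33/50ab + 3/4a - 21/25b → -2/5ab^2 + 3/4a^2 - 17/50ab - 67/50b - 3/4
  leading term ab^2: no divisor's leading term divides it; move -2/5ab^2 to the remainder.
  leading term a^2: subtract (3/16)·f_3 from 3/4a^2 - 17/50ab - 67/50b - 3/4 → -211/400ab - 3/16a - 43/200b - 3/16
  leading term ab: no divisor's leading term divides it; move -211/400ab to the remainder.
  leading term a: no divisor's leading term divides it; move -3/16a to the remainder.
  leading term b: no divisor's leading term divides it; move -43/200b to the remainder.
  leading term 1: no divisor's leading term divides it; move -3/16 to the remainder.
  remainder -2/5ab^2 - 211/400ab - 3/16a - 43/200b - 3/16 ≠ 0; add h_4 = -2/5ab^2 - 211/400ab - 3/16a - 43/200b - 3/16 to the basis.

S(f_1,f_3): lcm = a^2b. S = -1/4ab^2 + 3/4ab + 3/2b^2 + 3/4a + 5/4b + 3/4.
  leading term ab^2: subtract (5/8)·h_4 from -1/4ab^2 + 3/4ab + 3/2b^2 + 3/4a + 5/4b + 3/4 → 691/640ab + 3/2b^2 + 111/128a + 443/320b + 111/128
  leading term ab: no divisor's leading term divides it; move 691/640ab to the remainder.
  leading term b^2: no divisor's leading term divides it; move 3/2b^2 to the remainder.
  leading term a: no divisor's leading term divides it; move 111/128a to the remainder.
  leading term b: no divisor's leading term divides it; move 443/320b to the remainder.
  leading term 1: no divisor's leading term divides it; move 111/128 to the remainder.
  remainder 691/640ab + 3/2b^2 + 111/128a + 443/320b + 111/128 ≠ 0; add h_5 = 691/640ab + 3/2b^2 + 111/128a + 443/320b + 111/128 to the basis.

S(f_2,f_3): lcm = a^3. S = -1/4a^2b - 1/4a^2 + 19/10ab + 59/100a + 21/25.
  leading term a^2b: subtract (-1/16)·f_1 from -1/4a^2b - 1/4a^2 + 19/10ab + 59/100a + 21/25 → -1/4a^2 + 43/20ab + 311/400a + 1/8b + 411/400
  leading term a^2: subtract (-1/16)·f_3 from -1/4a^2 + 43/20ab + 311/400a + 1/8b + 411/400 → 177/80ab + 21/25a - 1/4b + 21/25
  leading term ab: subtract (1416/691)·h_5 from 177/80ab + 21/25a - 1/4b + 21/25 → -2124/691b^2 - 258999/276400a - 85321/27640b - 258999/276400
  leading term b^2: no divisor's leading term divides it; move -2124/691b^2 to the remainder.
  leading term a: no divisor's leading term divides it; move -258999/276400a to the remainder.
  leading term b: no divisor's leading term divides it; move -85321/27640b to the remainder.
  leading term 1: no divisor's leading term divides it; move -258999/276400 to the remainder.
  remainder -2124/691b^2 - 258999/276400a - 85321/27640b - 258999/276400 ≠ 0; add h_6 = -2124/691b^2 - 258999/276400a - 85321/27640b - 258999/276400 to the basis.

S(f_1,h_4): lcm = a^2b^2. S = -211/160a^2b + ab^2 - 15/32a^2 + 17/80ab + 1/2b^2 - 15/32a + 3/4b.
  leading term a^2b: subtract (-211/640)·f_1 from -211/160a^2b + ab^2 - 15/32a^2 + 17/80ab + 1/2b^2 - 15/32a + 3/4b → ab^2 - 15/32a^2 + 49/32ab + 1/2b^2 + 333/640a + 451/320b + 633/640
  leading term ab^2: subtract (-5/2)·h_4 from ab^2 - 15/32a^2 + 49/32ab + 1/2b^2 + 333/640a + 451/320b + 633/640 → -15/32a^2 + 17/80ab + 1/2b^2 + 33/640a + 279/320b + 333/640
  leading term a^2: subtract (-15/128)·f_3 from -15/32a^2 + 17/80ab + 1/2b^2 + 33/640a + 279/320b + 333/640 → 211/640ab + 1/2b^2 + 27/160a + 27/160b + 27/160
  leading term ab: subtract (211/691)·h_5 from 211/640ab + 1/2b^2 + 27/160a + 27/160b + 27/160 → 29/691b^2 - 42477/442240a - 56159/221120b - 42477/442240
  leading term b^2: subtract (-29/2124)·h_6 from 29/691b^2 - 42477/442240a - 56159/221120b - 42477/442240 → -61649/566400a - 50317/169920b - 61649/566400
  leading term a: no divisor's leading term divides it; move -61649/566400a to the remainder.
  leading term b: no divisor's leading term divides it; move -50317/169920b to the remainder.
  leading term 1: no divisor's leading term divides it; move -61649/566400 to the remainder.
  remainder -61649/566400a - 50317/169920b - 61649/566400 ≠ 0; add h_7 = -61649/566400a - 50317/169920b - 61649/566400 to the basis.

S(f_2,h_4): lcm = a^3b^2. S = -211/160a^3b + 2/5ab^3 - 15/32a^3 - 43/80a^2b - 4/25ab^2 - 15/32a^2 + 21/25b^2.
  leading term a^3b: subtract (-211/640a)·f_1 from -211/160a^3b + 2/5ab^3 - 15/32a^3 - 43/80a^2b - 4/25ab^2 - 15/32a^2 + 21/25b^2 → 2/5ab^3 - 15/32a^3 + 25/32a^2b - 4/25ab^2 + 333/640a^2 + 211/320ab + 21/25b^2 + 633/640a
  leading term ab^3: subtract (-b)·h_4 from 2/5ab^3 - 15/32a^3 + 25/32a^2b - 4/25ab^2 + 333/640a^2 + 211/320ab + 21/25b^2 + 633/640a → -15/32a^3 + 25/32a^2b - 11/16ab^2 + 333/640a^2 + 151/320ab + 5/8b^2 + 633/640a - 3/16b
  leading term a^3: subtract (-3/32)·f_2 from -15/32a^3 + 25/32a^2b - 11/16ab^2 + 333/640a^2 + 151/320ab + 5/8b^2 + 633/640a - 3/16b → 25/32a^2b - 11/16ab^2 + 333/640a^2 + 211/320ab + 5/8b^2 + 117/128a - 3/16b + 63/160
  leading term a^2b: subtract (25/128)·f_1 from 25/32a^2b - 11/16ab^2 + 333/640a^2 + 211/320ab + 5/8b^2 + 117/128a - 3/16b + 63/160 → -11/16ab^2 + 333/640a^2 - 39/320ab + 5/8b^2 + 21/64a - 37/64b - 123/640
  leading term ab^2: subtract (55/32)·h_4 from -11/16ab^2 + 333/640a^2 - 39/320ab + 5/8b^2 + 21/64a - 37/64b - 123/640 → 333/640a^2 + 2009/2560ab + 5/8b^2 + 333/512a - 267/1280b + 333/2560
  leading term a^2: subtract (333/2560)·f_3 from 333/640a^2 + 2009/2560ab + 5/8b^2 + 333/512a - 267/1280b + 333/2560 → 419/640ab + 5/8b^2 + 333/640a + 183/320b + 333/640
  leading term ab: subtract (419/691)·h_5 from 419/640ab + 5/8b^2 + 333/640a + 183/320b + 333/640 → -1573/5528b^2 - 1221/221120a - 14791/55280b - 1221/221120
  leading term b^2: subtract (1573/16992)·h_6 from -1573/5528b^2 - 1221/221120a - 14791/55280b - 1221/221120 → 184019/2265600a + 12367/679680b + 184019/2265600
  leading term a: subtract (-184019/246596)·h_7 from 184019/2265600a + 12367/679680b + 184019/2265600 → -400041/1972768b
  leading term b: no divisor's leading term divides it; move -400041/1972768b to the remainder.
  remainder -400041/1972768b ≠ 0; add h_8 = -400041/1972768b to the basis.

The other S-polynomials (S(f_3,h_4), S(f_1,h_5), S(f_2,h_5), S(f_3,h_5), S(h_4,h_5), S(f_1,h_6), S(f_2,h_6), S(f_3,h_6), S(h_4,h_6), S(h_5,h_6), S(f_1,h_7), S(f_2,h_7), S(f_3,h_7), S(h_4,h_7), S(h_5,h_7), S(h_6,h_7), S(f_1,h_8), S(f_2,h_8), S(f_3,h_8), S(h_4,h_8), S(h_5,h_8), S(h_6,h_8), S(h_7,h_8)) all reduce to 0 modulo the current basis, so we have a Gröbner basis.
Inter-reduce: drop elements whose leading term is divisible by another's, tail-reduce, and make monic.
Reduced Gröbner basis: {a + 1, b}.
Label its elements g_1 = a + 1, g_2 = b.

Reduce p = -7b^3 + 6b modulo G:
  leading term b^3: subtract (-7b^2)·g_2 from -7b^3 + 6b → 6b
  leading term b: subtract (6)·g_2 from 6b → 0
  normal form = 0.
Since the normal form is 0, p ∈ I.

-7b^3 + 6b lies in I (it reduces to 0).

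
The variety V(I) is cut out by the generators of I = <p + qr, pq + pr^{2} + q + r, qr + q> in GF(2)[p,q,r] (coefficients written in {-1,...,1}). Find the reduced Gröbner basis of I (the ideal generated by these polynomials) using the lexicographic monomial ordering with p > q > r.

f_1 = p + qr, LT = p.
f_2 = pq + pr^{2} + q + r, LT = pq.
f_3 = qr + q, LT = qr.

S(f_1,f_2): lcm = pq. S = pr^{2} + q^{2}r + q + r.
  reduce S modulo (f_1, f_2, f_3):
  remainder q^{2} + r ≠ 0; add g_4 = q^{2} + r to the basis.

S(f_2,f_3): lcm = pqr. S = pq + pr^{3} + qr + r^{2}.
  reduce S modulo (f_1, f_2, f_3, g_4):
  remainder r^{2} + r ≠ 0; add g_5 = r^{2} + r to the basis.

The other S-polynomials (S(f_1,f_3), S(f_1,g_4), S(f_2,g_4), S(f_3,g_4), S(f_1,g_5), S(f_2,g_5), S(f_3,g_5), S(g_4,g_5)) all reduce to 0 modulo the current basis, so we have a Gröbner basis.
Inter-reduce: drop elements whose leading term is divisible by another's, tail-reduce, and make monic.

G = {p + q, q^{2} + r, qr + q, r^{2} + r}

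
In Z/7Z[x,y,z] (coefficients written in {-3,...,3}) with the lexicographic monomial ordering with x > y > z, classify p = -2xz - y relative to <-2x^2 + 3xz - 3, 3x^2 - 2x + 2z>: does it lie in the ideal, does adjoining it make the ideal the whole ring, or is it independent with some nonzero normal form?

First compute the reduced Gröbner basis of I by Buchberger's algorithm.
f_1 = -2x^2 + 3xz - 3, LT = x^2.
f_2 = 3x^2 - 2x + 2z, LT = x^2.

S(f_1,f_2): lcm = x^2. S = 2xz + 3x - 3z - 2.
  reduce S modulo (f_1, f_2):
  remainder 2xz + 3x - 3z - 2 ≠ 0; add h_3 = 2xz + 3x - 3z - 2 to the basis.

S(f_1,h_3): lcm = x^2z. S = 2x^2 + 2xz^2 - 2xz + x - 2z.
  reduce S modulo (f_1, f_2, h_3):
  remainder -3x + 3z^2 - 3z + 2 ≠ 0; add h_4 = -3x + 3z^2 - 3z + 2 to the basis.

S(h_3,h_4): lcm = xz. S = -2x + z^3 - z^2 - 2z - 1.
  reduce S modulo (f_1, f_2, h_3, h_4):
  remainder z^3 - 3z^2 ≠ 0; add h_5 = z^3 - 3z^2 to the basis.

The other S-polynomials (S(f_2,h_3), S(f_1,h_4), S(f_2,h_4), S(f_1,h_5), S(f_2,h_5), S(h_3,h_5), S(h_4,h_5)) all reduce to 0 modulo the current basis, so we have a Gröbner basis.
Inter-reduce: drop elements whose leading term is divisible by another's, tail-reduce, and make monic.
Reduced Gröbner basis: {x - z^2 + z - 3, z^3 - 3z^2}.
Label its elements g_1 = x - z^2 + z - 3, g_2 = z^3 - 3z^2.

Reduce p = -2xz - y modulo G:
  leading term xz: subtract (-2z)·g_1 from -2xz - y → -y - 2z^3 + 2z^2 + z
  leading term y: no divisor's leading term divides it; move -y to the remainder.
  leading term z^3: subtract (-2)·g_2 from -2z^3 + 2z^2 + z → 3z^2 + z
  leading term z^2: no divisor's leading term divides it; move 3z^2 to the remainder.
  leading term z: no divisor's leading term divides it; move z to the remainder.
  normal form = -y + 3z^2 + z.
The normal form is nonzero, so p ∉ I. Since p minus its normal form lies in I, I + (p) = I + (r) where r = -y + 3z^2 + z; decide whether this ideal is the whole ring.
Run Buchberger on G together with r (pairs among the g_i already reduce to 0 since G is a Gröbner basis):
g_1 = x - z^2 + z - 3, LT = x.
g_2 = z^3 - 3z^2, LT = z^3.
r = -y + 3z^2 + z, LT = y.

The S-polynomials (S(g_1,g_2), S(g_1,r), S(g_2,r)) all reduce to 0 modulo the current basis, so we have a Gröbner basis.
Inter-reduce: drop elements whose leading term is divisible by another's, tail-reduce, and make monic.
Reduced Gröbner basis: {x - z^2 + z - 3, y - 3z^2 - z, z^3 - 3z^2}.
The reduced Gröbner basis of I + (p) is {x - z^2 + z - 3, y - 3z^2 - z, z^3 - 3z^2} ≠ {1}, a proper ideal, so the enlarged system stays consistent: p is independent of I, with normal form -y + 3z^2 + z.

-2xz - y is independent of I; its normal form modulo I is -y + 3z^2 + z.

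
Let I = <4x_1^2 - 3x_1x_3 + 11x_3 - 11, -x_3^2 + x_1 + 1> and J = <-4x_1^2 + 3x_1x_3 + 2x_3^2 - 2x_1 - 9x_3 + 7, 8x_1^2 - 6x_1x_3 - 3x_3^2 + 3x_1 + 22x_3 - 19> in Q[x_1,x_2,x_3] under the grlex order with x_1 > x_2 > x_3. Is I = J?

No, the ideals differ.

For a fixed monomial order, each ideal has a unique reduced Gröbner basis; comparing bases decides equality.
Buchberger on the first generating set:
f_1 = 4x_1^2 - 3x_1x_3 + 11x_3 - 11, LT = x_1^2.
f_2 = -x_3^2 + x_1 + 1, LT = x_3^2.

The S-polynomials (S(f_1,f_2)) all reduce to 0 modulo the current basis, so we have a Gröbner basis.
Inter-reduce: drop elements whose leading term is divisible by another's, tail-reduce, and make monic.
Reduced Gröbner basis: {x_1^2 - 3/4x_1x_3 + 11/4x_3 - 11/4, x_3^2 - x_1 - 1}.

Buchberger on the second generating set:
h_1 = -4x_1^2 + 3x_1x_3 + 2x_3^2 - 2x_1 - 9x_3 + 7, LT = x_1^2.
h_2 = 8x_1^2 - 6x_1x_3 - 3x_3^2 + 3x_1 + 22x_3 - 19, LT = x_1^2.

S(h_1,h_2): lcm = x_1^2. S = -1/8x_3^2 + 1/8x_1 - 1/2x_3 + 5/8.
  leading term x_3^2: no divisor's leading term divides it; move -1/8x_3^2 to the remainder.
  leading term x_1: no divisor's leading term divides it; move 1/8x_1 to the remainder.
  leading term x_3: no divisor's leading term divides it; move -1/2x_3 to the remainder.
  leading term 1: no divisor's leading term divides it; move 5/8 to the remainder.
  remainder -1/8x_3^2 + 1/8x_1 - 1/2x_3 + 5/8 ≠ 0; add k_3 = -1/8x_3^2 + 1/8x_1 - 1/2x_3 + 5/8 to the basis.

The other S-polynomials (S(h_1,k_3), S(h_2,k_3)) all reduce to 0 modulo the current basis, so we have a Gröbner basis.
Inter-reduce: drop elements whose leading term is divisible by another's, tail-reduce, and make monic.
Reduced Gröbner basis: {x_1^2 - 3/4x_1x_3 + 17/4x_3 - 17/4, x_3^2 - x_1 + 4x_3 - 5}.

Since the reduced bases disagree, the two ideals are not the same.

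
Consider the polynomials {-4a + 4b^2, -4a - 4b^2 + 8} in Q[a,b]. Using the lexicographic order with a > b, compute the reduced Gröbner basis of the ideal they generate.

G = {a - 1, b^2 - 1}

f_1 = -4a + 4b^2, LT = a.
f_2 = -4a - 4b^2 + 8, LT = a.

S(f_1,f_2): lcm = a. S = -2b^2 + 2.
  leading term b^2: no divisor's leading term divides it; move -2b^2 to the remainder.
  leading term 1: no divisor's leading term divides it; move 2 to the remainder.
  remainder -2b^2 + 2 ≠ 0; add g_3 = -2b^2 + 2 to the basis.

The other S-polynomials (S(f_1,g_3), S(f_2,g_3)) all reduce to 0 modulo the current basis, so we have a Gröbner basis.
Inter-reduce: drop elements whose leading term is divisible by another's, tail-reduce, and make monic.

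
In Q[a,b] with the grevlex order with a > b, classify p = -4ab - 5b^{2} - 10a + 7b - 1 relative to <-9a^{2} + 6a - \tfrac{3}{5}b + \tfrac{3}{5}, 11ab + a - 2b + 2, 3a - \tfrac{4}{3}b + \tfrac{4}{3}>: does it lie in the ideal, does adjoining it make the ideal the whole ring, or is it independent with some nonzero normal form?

First compute the reduced Gröbner basis of I by Buchberger's algorithm.
f_1 = -9a^{2} + 6a - \tfrac{3}{5}b + \tfrac{3}{5}, LT = a^{2}.
f_2 = 11ab + a - 2b + 2, LT = ab.
f_3 = 3a - \tfrac{4}{3}b + \tfrac{4}{3}, LT = a.

S(f_1,f_2): lcm = a^{2}b. S = -\tfrac{1}{11}a^{2} - \tfrac{16}{33}ab + \tfrac{1}{15}b^{2} - \tfrac{2}{11}a - \tfrac{1}{15}b.
  leading term a^{2}: subtract (\tfrac{1}{99})·f_1 from -\tfrac{1}{11}a^{2} - \tfrac{16}{33}ab + \tfrac{1}{15}b^{2} - \tfrac{2}{11}a - \tfrac{1}{15}b → -\tfrac{16}{33}ab + \tfrac{1}{15}b^{2} - \tfrac{8}{33}a - \tfrac{2}{33}b - \tfrac{1}{165}
  leading term ab: subtract (-\tfrac{16}{363})·f_2 from -\tfrac{16}{33}ab + \tfrac{1}{15}b^{2} - \tfrac{8}{33}a - \tfrac{2}{33}b - \tfrac{1}{165} → \tfrac{1}{15}b^{2} - \tfrac{24}{121}a - \tfrac{18}{121}b + \tfrac{149}{1815}
  leading term b^{2}: no divisor's leading term divides it; move \tfrac{1}{15}b^{2} to the remainder.
  leading term a: subtract (-\tfrac{8}{121})·f_3 from -\tfrac{24}{121}a - \tfrac{18}{121}b + \tfrac{149}{1815} → -\tfrac{86}{363}b + \tfrac{103}{605}
  leading term b: no divisor's leading term divides it; move -\tfrac{86}{363}b to the remainder.
  leading term 1: no divisor's leading term divides it; move \tfrac{103}{605} to the remainder.
  remainder \tfrac{1}{15}b^{2} - \tfrac{86}{363}b + \tfrac{103}{605} ≠ 0; add h_4 = \tfrac{1}{15}b^{2} - \tfrac{86}{363}b + \tfrac{103}{605} to the basis.

S(f_1,f_3): lcm = a^{2}. S = \tfrac{4}{9}ab - \tfrac{10}{9}a + \tfrac{1}{15}b - \tfrac{1}{15}.
  leading term ab: subtract (\tfrac{4}{99})·f_2 from \tfrac{4}{9}ab - \tfrac{10}{9}a + \tfrac{1}{15}b - \tfrac{1}{15} → -\tfrac{38}{33}a + \tfrac{73}{495}b - \tfrac{73}{495}
  leading term a: subtract (-\tfrac{38}{99})·f_3 from -\tfrac{38}{33}a + \tfrac{73}{495}b - \tfrac{73}{495} → -\tfrac{541}{1485}b + \tfrac{541}{1485}
  leading term b: no divisor's leading term divides it; move -\tfrac{541}{1485}b to the remainder.
  leading term 1: no divisor's leading term divides it; move \tfrac{541}{1485} to the remainder.
  remainder -\tfrac{541}{1485}b + \tfrac{541}{1485} ≠ 0; add h_5 = -\tfrac{541}{1485}b + \tfrac{541}{1485} to the basis.

S(f_2,f_3): lcm = ab. S = \tfrac{4}{9}b^{2} + \tfrac{1}{11}a - \tfrac{62}{99}b + \tfrac{2}{11}.
  leading term b^{2}: subtract (\tfrac{20}{3})·h_4 from \tfrac{4}{9}b^{2} + \tfrac{1}{11}a - \tfrac{62}{99}b + \tfrac{2}{11} → \tfrac{1}{11}a + \tfrac{346}{363}b - \tfrac{346}{363}
  leading term a: subtract (\tfrac{1}{33})·f_3 from \tfrac{1}{11}a + \tfrac{346}{363}b - \tfrac{346}{363} → \tfrac{1082}{1089}b - \tfrac{1082}{1089}
  leading term b: subtract (-\tfrac{30}{11})·h_5 from \tfrac{1082}{1089}b - \tfrac{1082}{1089} → 0
  remainder 0.

S(f_1,h_4): leading monomials are coprime, so the S-polynomial reduces to 0 (Buchberger's first criterion).
S(f_2,h_4): lcm = ab^{2}. S = \tfrac{441}{121}ab - \tfrac{2}{11}b^{2} - \tfrac{309}{121}a + \tfrac{2}{11}b.
  leading term ab: subtract (\tfrac{441}{1331})·f_2 from \tfrac{441}{121}ab - \tfrac{2}{11}b^{2} - \tfrac{309}{121}a + \tfrac{2}{11}b → -\tfrac{2}{11}b^{2} - \tfrac{3840}{1331}a + \tfrac{1124}{1331}b - \tfrac{882}{1331}
  leading term b^{2}: subtract (-\tfrac{30}{11})·h_4 from -\tfrac{2}{11}b^{2} - \tfrac{3840}{1331}a + \tfrac{1124}{1331}b - \tfrac{882}{1331} → -\tfrac{3840}{1331}a + \tfrac{24}{121}b - \tfrac{24}{121}
  leading term a: subtract (-\tfrac{1280}{1331})·f_3 from -\tfrac{3840}{1331}a + \tfrac{24}{121}b - \tfrac{24}{121} → -\tfrac{4328}{3993}b + \tfrac{4328}{3993}
  leading term b: subtract (\tfrac{360}{121})·h_5 from -\tfrac{4328}{3993}b + \tfrac{4328}{3993} → 0
  remainder 0.

S(f_3,h_4): leading monomials are coprime, so the S-polynomial reduces to 0 (Buchberger's first criterion).
S(f_1,h_5): leading monomials are coprime, so the S-polynomial reduces to 0 (Buchberger's first criterion).
S(f_2,h_5): lcm = ab. S = \tfrac{12}{11}a - \tfrac{2}{11}b + \tfrac{2}{11}.
  leading term a: subtract (\tfrac{4}{11})·f_3 from \tfrac{12}{11}a - \tfrac{2}{11}b + \tfrac{2}{11} → \tfrac{10}{33}b - \tfrac{10}{33}
  leading term b: subtract (-\tfrac{450}{541})·h_5 from \tfrac{10}{33}b - \tfrac{10}{33} → 0
  remainder 0.

S(f_3,h_5): leading monomials are coprime, so the S-polynomial reduces to 0 (Buchberger's first criterion).
S(h_4,h_5): lcm = b^{2}. S = -\tfrac{309}{121}b + \tfrac{309}{121}.
  leading term b: subtract (\tfrac{41715}{5951})·h_5 from -\tfrac{309}{121}b + \tfrac{309}{121} → 0
  remainder 0.

Every S-polynomial of the final basis reduces to 0, so we have a Gröbner basis.
Inter-reduce: drop elements whose leading term is divisible by another's, tail-reduce, and make monic.
Reduced Gröbner basis: {a, b - 1}.
Label its elements g_1 = a, g_2 = b - 1.

Reduce p = -4ab - 5b^{2} - 10a + 7b - 1 modulo G:
  leading term ab: subtract (-4b)·g_1 from -4ab - 5b^{2} - 10a + 7b - 1 → -5b^{2} - 10a + 7b - 1
  leading term b^{2}: subtract (-5b)·g_2 from -5b^{2} - 10a + 7b - 1 → -10a + 2b - 1
  leading term a: subtract (-10)·g_1 from -10a + 2b - 1 → 2b - 1
  leading term b: subtract (2)·g_2 from 2b - 1 → 1
  leading term 1: no divisor's leading term divides it; move 1 to the remainder.
  normal form = 1.
The normal form is nonzero, so p ∉ I. Since p minus its normal form lies in I, I + (p) = I + (r) where r = 1; decide whether this ideal is the whole ring.
Here r = 1 is a nonzero constant, hence a unit: 1 ∈ I + (p), the Gröbner basis of I + (p) is {1}, and the enlarged system has no common solution — adjoining p is inconsistent.

Adjoining -4ab - 5b^{2} - 10a + 7b - 1 makes the ideal the whole ring: the system is inconsistent.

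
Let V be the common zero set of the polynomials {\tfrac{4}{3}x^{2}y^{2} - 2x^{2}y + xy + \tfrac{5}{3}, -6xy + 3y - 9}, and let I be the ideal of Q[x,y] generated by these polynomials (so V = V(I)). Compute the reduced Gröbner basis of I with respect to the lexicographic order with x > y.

G = {x + \tfrac{1}{9}y^{2} - \tfrac{2}{3}y + \tfrac{14}{9}, y^{3} - 6y^{2} + \tfrac{37}{2}y - \tfrac{27}{2}}

The reduced Gröbner basis is the canonical form of the ideal for this ordering.

f_1 = \tfrac{4}{3}x^{2}y^{2} - 2x^{2}y + xy + \tfrac{5}{3}, LT = x^{2}y^{2}.
f_2 = -6xy + 3y - 9, LT = xy.

S(f_1,f_2): lcm = x^{2}y^{2}. S = -\tfrac{3}{2}x^{2}y + \tfrac{1}{2}xy^{2} - \tfrac{3}{4}xy + \tfrac{5}{4}.
  reduce S modulo (f_1, f_2):
  remainder \tfrac{9}{4}x + \tfrac{1}{4}y^{2} - \tfrac{3}{2}y + \tfrac{7}{2} ≠ 0; add g_3 = \tfrac{9}{4}x + \tfrac{1}{4}y^{2} - \tfrac{3}{2}y + \tfrac{7}{2} to the basis.

S(f_1,g_3): lcm = x^{2}y^{2}. S = -\tfrac{3}{2}x^{2}y - \tfrac{1}{9}xy^{4} + \tfrac{2}{3}xy^{3} - \tfrac{14}{9}xy^{2} + \tfrac{3}{4}xy + \tfrac{5}{4}.
  reduce S modulo (f_1, f_2, g_3):
  remainder -\tfrac{1}{18}y^{4} + \tfrac{1}{2}y^{3} - \tfrac{73}{36}y^{2} + \tfrac{23}{6}y - \tfrac{9}{4} ≠ 0; add g_4 = -\tfrac{1}{18}y^{4} + \tfrac{1}{2}y^{3} - \tfrac{73}{36}y^{2} + \tfrac{23}{6}y - \tfrac{9}{4} to the basis.

S(f_2,g_3): lcm = xy. S = -\tfrac{1}{9}y^{3} + \tfrac{2}{3}y^{2} - \tfrac{37}{18}y + \tfrac{3}{2}.
  reduce S modulo (f_1, f_2, g_3, g_4):
  remainder -\tfrac{1}{9}y^{3} + \tfrac{2}{3}y^{2} - \tfrac{37}{18}y + \tfrac{3}{2} ≠ 0; add g_5 = -\tfrac{1}{9}y^{3} + \tfrac{2}{3}y^{2} - \tfrac{37}{18}y + \tfrac{3}{2} to the basis.

The other S-polynomials (S(f_1,g_4), S(f_2,g_4), S(g_3,g_4), S(f_1,g_5), S(f_2,g_5), S(g_3,g_5), S(g_4,g_5)) all reduce to 0 modulo the current basis, so we have a Gröbner basis.
Inter-reduce: drop elements whose leading term is divisible by another's, tail-reduce, and make monic.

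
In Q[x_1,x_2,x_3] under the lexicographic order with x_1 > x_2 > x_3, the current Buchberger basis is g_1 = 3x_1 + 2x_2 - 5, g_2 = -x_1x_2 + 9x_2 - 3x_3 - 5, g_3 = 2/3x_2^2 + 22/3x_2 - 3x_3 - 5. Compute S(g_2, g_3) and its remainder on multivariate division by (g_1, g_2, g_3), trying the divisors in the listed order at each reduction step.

S(g_2, g_3) = -11x_1x_2 + 9/2x_1x_3 + 15/2x_1 - 9x_2^2 + 3x_2x_3 + 5x_2; remainder on division = 0.

lcm(LM(g_2), LM(g_3)) = x_1x_2^2.
S = (lcm/LT(g_2))·g_2 − (lcm/LT(g_3))·g_3 = -11x_1x_2 + 9/2x_1x_3 + 15/2x_1 - 9x_2^2 + 3x_2x_3 + 5x_2.
Reduce S modulo (g_1, g_2, g_3) in that order:
  leading term x_1x_2: subtract (-11/3x_2)·g_1 from -11x_1x_2 + 9/2x_1x_3 + 15/2x_1 - 9x_2^2 + 3x_2x_3 + 5x_2 → 9/2x_1x_3 + 15/2x_1 - 5/3x_2^2 + 3x_2x_3 - 40/3x_2
  leading term x_1x_3: subtract (3/2x_3)·g_1 from 9/2x_1x_3 + 15/2x_1 - 5/3x_2^2 + 3x_2x_3 - 40/3x_2 → 15/2x_1 - 5/3x_2^2 - 40/3x_2 + 15/2x_3
  leading term x_1: subtract (5/2)·g_1 from 15/2x_1 - 5/3x_2^2 - 40/3x_2 + 15/2x_3 → -5/3x_2^2 - 55/3x_2 + 15/2x_3 + 25/2
  leading term x_2^2: subtract (-5/2)·g_3 from -5/3x_2^2 - 55/3x_2 + 15/2x_3 + 25/2 → 0
The remainder is 0, so this S-polynomial contributes no new basis element.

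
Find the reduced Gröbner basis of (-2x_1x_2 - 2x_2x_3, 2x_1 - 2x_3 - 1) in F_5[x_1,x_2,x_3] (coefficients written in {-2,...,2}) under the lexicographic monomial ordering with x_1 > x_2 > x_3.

G = {x_1 - x_3 + 2, x_2x_3 - x_2}

f_1 = -2x_1x_2 - 2x_2x_3, LT = x_1x_2.
f_2 = 2x_1 - 2x_3 - 1, LT = x_1.

S(f_1,f_2): lcm = x_1x_2. S = 2x_2x_3 - 2x_2.
  leading term x_2x_3: no divisor's leading term divides it; move 2x_2x_3 to the remainder.
  leading term x_2: no divisor's leading term divides it; move -2x_2 to the remainder.
  remainder 2x_2x_3 - 2x_2 ≠ 0; add g_3 = 2x_2x_3 - 2x_2 to the basis.

The other S-polynomials (S(f_1,g_3), S(f_2,g_3)) all reduce to 0 modulo the current basis, so we have a Gröbner basis.
Inter-reduce: drop elements whose leading term is divisible by another's, tail-reduce, and make monic.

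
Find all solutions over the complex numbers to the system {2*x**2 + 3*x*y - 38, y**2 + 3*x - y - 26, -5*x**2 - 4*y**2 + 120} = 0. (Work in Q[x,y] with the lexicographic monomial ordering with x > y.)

{(2, 5)}

Compute a lex Gröbner basis by Buchberger's algorithm.
f_1 = 2*x**2 + 3*x*y - 38, LT = x**2.
f_2 = 3*x + y**2 - y - 26, LT = x.
f_3 = -5*x**2 - 4*y**2 + 120, LT = x**2.

S(f_1,f_2): lcm = x**2. S = -1/3*x*y**2 + 11/6*x*y + 26/3*x - 19.
  leading term x*y**2: subtract (-1/9*y**2)·f_2 from -1/3*x*y**2 + 11/6*x*y + 26/3*x - 19 → 11/6*x*y + 26/3*x + 1/9*y**4 - 1/9*y**3 - 26/9*y**2 - 19
  leading term x*y: subtract (11/18*y)·f_2 from 11/6*x*y + 26/3*x + 1/9*y**4 - 1/9*y**3 - 26/9*y**2 - 19 → 26/3*x + 1/9*y**4 - 13/18*y**3 - 41/18*y**2 + 143/9*y - 19
  leading term x: subtract (26/9)·f_2 from 26/3*x + 1/9*y**4 - 13/18*y**3 - 41/18*y**2 + 143/9*y - 19 → 1/9*y**4 - 13/18*y**3 - 31/6*y**2 + 169/9*y + 505/9
  leading term y**4: no divisor's leading term divides it; move 1/9*y**4 to the remainder.
  leading term y**3: no divisor's leading term divides it; move -13/18*y**3 to the remainder.
  leading term y**2: no divisor's leading term divides it; move -31/6*y**2 to the remainder.
  leading term y: no divisor's leading term divides it; move 169/9*y to the remainder.
  leading term 1: no divisor's leading term divides it; move 505/9 to the remainder.
  remainder 1/9*y**4 - 13/18*y**3 - 31/6*y**2 + 169/9*y + 505/9 ≠ 0; add h_4 = 1/9*y**4 - 13/18*y**3 - 31/6*y**2 + 169/9*y + 505/9 to the basis.

S(f_1,f_3): lcm = x**2. S = 3/2*x*y - 4/5*y**2 + 5.
  leading term x*y: subtract (1/2*y)·f_2 from 3/2*x*y - 4/5*y**2 + 5 → -1/2*y**3 - 3/10*y**2 + 13*y + 5
  leading term y**3: no divisor's leading term divides it; move -1/2*y**3 to the remainder.
  leading term y**2: no divisor's leading term divides it; move -3/10*y**2 to the remainder.
  leading term y: no divisor's leading term divides it; move 13*y to the remainder.
  leading term 1: no divisor's leading term divides it; move 5 to the remainder.
  remainder -1/2*y**3 - 3/10*y**2 + 13*y + 5 ≠ 0; add h_5 = -1/2*y**3 - 3/10*y**2 + 13*y + 5 to the basis.

S(h_4,h_5): lcm = y**4. S = -71/10*y**3 - 41/2*y**2 + 179*y + 505.
  leading term y**3: subtract (71/5)·h_5 from -71/10*y**3 - 41/2*y**2 + 179*y + 505 → -406/25*y**2 - 28/5*y + 434
  leading term y**2: no divisor's leading term divides it; move -406/25*y**2 to the remainder.
  leading term y: no divisor's leading term divides it; move -28/5*y to the remainder.
  leading term 1: no divisor's leading term divides it; move 434 to the remainder.
  remainder -406/25*y**2 - 28/5*y + 434 ≠ 0; add h_6 = -406/25*y**2 - 28/5*y + 434 to the basis.

S(h_4,h_6): lcm = y**4. S = -397/58*y**3 - 1147/58*y**2 + 169*y + 505.
  leading term y**3: subtract (397/29)·h_5 from -397/58*y**3 - 1147/58*y**2 + 169*y + 505 → -2272/145*y**2 - 260/29*y + 12660/29
  leading term y**2: subtract (5680/5887)·h_6 from -2272/145*y**2 - 260/29*y + 12660/29 → -2996/841*y + 14980/841
  leading term y: no divisor's leading term divides it; move -2996/841*y to the remainder.
  leading term 1: no divisor's leading term divides it; move 14980/841 to the remainder.
  remainder -2996/841*y + 14980/841 ≠ 0; add h_7 = -2996/841*y + 14980/841 to the basis.

The other S-polynomials (S(f_2,f_3), S(f_1,h_4), S(f_2,h_4), S(f_3,h_4), S(f_1,h_5), S(f_2,h_5), S(f_3,h_5), S(f_1,h_6), S(f_2,h_6), S(f_3,h_6), S(h_5,h_6), S(f_1,h_7), S(f_2,h_7), S(f_3,h_7), S(h_4,h_7), S(h_5,h_7), S(h_6,h_7)) all reduce to 0 modulo the current basis, so we have a Gröbner basis.
Inter-reduce: drop elements whose leading term is divisible by another's, tail-reduce, and make monic.
Reduced Gröbner basis: {x - 2, y - 5}.

Elimination: the polynomial y - 5 lies in the elimination ideal for y, so y ∈ {5}. For each such y, the remaining basis elements (now univariate) give the rest of the solution.
  y = 5: the earlier basis element becomes x - 2 = 0, giving x = 2 — point (2, 5).
Check: every point annihilates each of the original generators.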